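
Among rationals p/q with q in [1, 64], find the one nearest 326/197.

Expand x = 326/197 as a continued fraction with the Euclidean algorithm:
  326 = 1*197 + 129, so a_0 = 1.
  197 = 1*129 + 68, so a_1 = 1.
  129 = 1*68 + 61, so a_2 = 1.
  68 = 1*61 + 7, so a_3 = 1.
  61 = 8*7 + 5, so a_4 = 8.
  7 = 1*5 + 2, so a_5 = 1.
  5 = 2*2 + 1, so a_6 = 2.
  2 = 2*1 + 0, so a_7 = 2.
so x = [1; 1, 1, 1, 8, 1, 2, 2].
Convergents (p_i = a_i*p_{i-1} + p_{i-2}, q_i = a_i*q_{i-1} + q_{i-2} with p_{-2}=0, p_{-1}=1, q_{-2}=1, q_{-1}=0), until the denominator exceeds 64:
  i=0: a_0=1, p_0 = 1*1 + 0 = 1, q_0 = 1*0 + 1 = 1.
  i=1: a_1=1, p_1 = 1*1 + 1 = 2, q_1 = 1*1 + 0 = 1.
  i=2: a_2=1, p_2 = 1*2 + 1 = 3, q_2 = 1*1 + 1 = 2.
  i=3: a_3=1, p_3 = 1*3 + 2 = 5, q_3 = 1*2 + 1 = 3.
  i=4: a_4=8, p_4 = 8*5 + 3 = 43, q_4 = 8*3 + 2 = 26.
  i=5: a_5=1, p_5 = 1*43 + 5 = 48, q_5 = 1*26 + 3 = 29.
  i=6: a_6=2, p_6 = 2*48 + 43 = 139, q_6 = 2*29 + 26 = 84.
q_6 = 84 > 64, so the last convergent with denominator <= 64 is p_5/q_5 = 48/29.
The closest fraction with denominator <= 64 is either p_5/q_5 or the intermediate fraction (k*p_5 + p_4)/(k*q_5 + q_4) with the largest k >= 1 whose denominator stays <= 64; these approach x as k grows, and every other convergent or intermediate fraction in range is farther away.
Largest k: floor((64 - q_4)/q_5) = floor((64 - 26)/29) = 1.
That gives (1*48 + 43)/(1*29 + 26) = 91/55.
Compare the errors: |x - 48/29| = |326*29 - 48*197|/(197*29) = 2/5713, and |x - 91/55| = |326*55 - 91*197|/(197*55) = 3/10835.
Cross-multiplying, 3*5713 = 17139 < 21670 = 2*10835, so 3/10835 is smaller: the intermediate fraction 91/55 is closer to x than 48/29.

91/55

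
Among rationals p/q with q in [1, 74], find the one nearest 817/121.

493/73

Expand x = 817/121 as a continued fraction with the Euclidean algorithm:
  817 = 6*121 + 91, so a_0 = 6.
  121 = 1*91 + 30, so a_1 = 1.
  91 = 3*30 + 1, so a_2 = 3.
  30 = 30*1 + 0, so a_3 = 30.
so x = [6; 1, 3, 30].
Convergents (p_i = a_i*p_{i-1} + p_{i-2}, q_i = a_i*q_{i-1} + q_{i-2} with p_{-2}=0, p_{-1}=1, q_{-2}=1, q_{-1}=0), until the denominator exceeds 74:
  i=0: a_0=6, p_0 = 6*1 + 0 = 6, q_0 = 6*0 + 1 = 1.
  i=1: a_1=1, p_1 = 1*6 + 1 = 7, q_1 = 1*1 + 0 = 1.
  i=2: a_2=3, p_2 = 3*7 + 6 = 27, q_2 = 3*1 + 1 = 4.
  i=3: a_3=30, p_3 = 30*27 + 7 = 817, q_3 = 30*4 + 1 = 121.
q_3 = 121 > 74, so the last convergent with denominator <= 74 is p_2/q_2 = 27/4.
The closest fraction with denominator <= 74 is either p_2/q_2 or the intermediate fraction (k*p_2 + p_1)/(k*q_2 + q_1) with the largest k >= 1 whose denominator stays <= 74; these approach x as k grows, and every other convergent or intermediate fraction in range is farther away.
Largest k: floor((74 - q_1)/q_2) = floor((74 - 1)/4) = 18.
That gives (18*27 + 7)/(18*4 + 1) = 493/73.
Compare the errors: |x - 27/4| = |817*4 - 27*121|/(121*4) = 1/484, and |x - 493/73| = |817*73 - 493*121|/(121*73) = 12/8833.
Cross-multiplying, 12*484 = 5808 < 8833 = 1*8833, so 12/8833 is smaller: the intermediate fraction 493/73 is closer to x than 27/4.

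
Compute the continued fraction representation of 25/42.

[0; 1, 1, 2, 8]

Run the Euclidean algorithm on 25 and 42; the successive quotients are the partial quotients a_0, a_1, ... (each step inverts the fractional part left over by the previous one):
  25 = 0*42 + 25, so a_0 = 0.
  42 = 1*25 + 17, so a_1 = 1.
  25 = 1*17 + 8, so a_2 = 1.
  17 = 2*8 + 1, so a_3 = 2.
  8 = 8*1 + 0, so a_4 = 8.
The remainder reaches 0 after 5 divisions, so the expansion has 5 partial quotients, read off in order.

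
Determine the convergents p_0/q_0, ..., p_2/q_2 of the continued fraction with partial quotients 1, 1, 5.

1/1, 2/1, 11/6

Using the convergent recurrence p_i = a_i*p_{i-1} + p_{i-2}, q_i = a_i*q_{i-1} + q_{i-2} with p_{-2}=0, p_{-1}=1, q_{-2}=1, q_{-1}=0:
  i=0: a_0=1, p_0 = 1*1 + 0 = 1, q_0 = 1*0 + 1 = 1.
  i=1: a_1=1, p_1 = 1*1 + 1 = 2, q_1 = 1*1 + 0 = 1.
  i=2: a_2=5, p_2 = 5*2 + 1 = 11, q_2 = 5*1 + 1 = 6.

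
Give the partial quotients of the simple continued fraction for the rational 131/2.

Run the Euclidean algorithm on 131 and 2; the successive quotients are the partial quotients a_0, a_1, ... (each step inverts the fractional part left over by the previous one):
  131 = 65*2 + 1, so a_0 = 65.
  2 = 2*1 + 0, so a_1 = 2.
The remainder reaches 0 after 2 divisions, so the expansion has 2 partial quotients, read off in order.

[65; 2]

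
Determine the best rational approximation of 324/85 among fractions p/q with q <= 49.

61/16

Expand x = 324/85 as a continued fraction with the Euclidean algorithm:
  324 = 3*85 + 69, so a_0 = 3.
  85 = 1*69 + 16, so a_1 = 1.
  69 = 4*16 + 5, so a_2 = 4.
  16 = 3*5 + 1, so a_3 = 3.
  5 = 5*1 + 0, so a_4 = 5.
so x = [3; 1, 4, 3, 5].
Convergents (p_i = a_i*p_{i-1} + p_{i-2}, q_i = a_i*q_{i-1} + q_{i-2} with p_{-2}=0, p_{-1}=1, q_{-2}=1, q_{-1}=0), until the denominator exceeds 49:
  i=0: a_0=3, p_0 = 3*1 + 0 = 3, q_0 = 3*0 + 1 = 1.
  i=1: a_1=1, p_1 = 1*3 + 1 = 4, q_1 = 1*1 + 0 = 1.
  i=2: a_2=4, p_2 = 4*4 + 3 = 19, q_2 = 4*1 + 1 = 5.
  i=3: a_3=3, p_3 = 3*19 + 4 = 61, q_3 = 3*5 + 1 = 16.
  i=4: a_4=5, p_4 = 5*61 + 19 = 324, q_4 = 5*16 + 5 = 85.
q_4 = 85 > 49, so the last convergent with denominator <= 49 is p_3/q_3 = 61/16.
The closest fraction with denominator <= 49 is either p_3/q_3 or the intermediate fraction (k*p_3 + p_2)/(k*q_3 + q_2) with the largest k >= 1 whose denominator stays <= 49; these approach x as k grows, and every other convergent or intermediate fraction in range is farther away.
Largest k: floor((49 - q_2)/q_3) = floor((49 - 5)/16) = 2.
That gives (2*61 + 19)/(2*16 + 5) = 141/37.
Compare the errors: |x - 61/16| = |324*16 - 61*85|/(85*16) = 1/1360, and |x - 141/37| = |324*37 - 141*85|/(85*37) = 3/3145.
Cross-multiplying, 1*3145 = 3145 < 4080 = 3*1360, so 1/1360 is smaller: the convergent 61/16 is closer to x than 141/37.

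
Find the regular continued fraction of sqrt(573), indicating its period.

Write x_i = (sqrt(573) + m_i)/d_i with (m_0, d_0) = (0, 1). a_0 = floor(sqrt(573)) = 23, since 23^2 = 529 <= 573 < 576 = 24^2.
Iterate m_{i+1} = d_i*a_i - m_i, d_{i+1} = (573 - m_{i+1}^2)/d_i, a_{i+1} = floor((a_0 + m_{i+1})/d_{i+1}):
  m_1 = 1*23 - 0 = 23, d_1 = (573 - 23^2)/1 = 44/1 = 44, a_1 = floor((23 + 23)/44) = 1.
  m_2 = 44*1 - 23 = 21, d_2 = (573 - 21^2)/44 = 132/44 = 3, a_2 = floor((23 + 21)/3) = 14.
  m_3 = 3*14 - 21 = 21, d_3 = (573 - 21^2)/3 = 132/3 = 44, a_3 = floor((23 + 21)/44) = 1.
  m_4 = 44*1 - 21 = 23, d_4 = (573 - 23^2)/44 = 44/44 = 1, a_4 = floor((23 + 23)/1) = 46.
  m_5 = 1*46 - 23 = 23, d_5 = (573 - 23^2)/1 = 44/1 = 44: (m_5, d_5) = (m_1, d_1) = (23, 44), so from here the quotients repeat a_1, ..., a_4; the period length is 4.
Hence the expansion of sqrt(573) is a_0 = 23 followed by the repeating block 1, 14, 1, 46 (period 4).

[23; (1, 14, 1, 46)]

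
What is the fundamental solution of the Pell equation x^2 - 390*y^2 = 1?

(x, y) = (79, 4)

First expand sqrt(390) as a continued fraction. With x_i = (sqrt(390) + m_i)/d_i and (m_0, d_0) = (0, 1): a_0 = floor(sqrt(390)) = 19, since 19^2 = 361 <= 390 < 400 = 20^2.
Iterate m_{i+1} = d_i*a_i - m_i, d_{i+1} = (390 - m_{i+1}^2)/d_i, a_{i+1} = floor((a_0 + m_{i+1})/d_{i+1}):
  m_1 = 1*19 - 0 = 19, d_1 = (390 - 19^2)/1 = 29/1 = 29, a_1 = floor((19 + 19)/29) = 1.
  m_2 = 29*1 - 19 = 10, d_2 = (390 - 10^2)/29 = 290/29 = 10, a_2 = floor((19 + 10)/10) = 2.
  m_3 = 10*2 - 10 = 10, d_3 = (390 - 10^2)/10 = 290/10 = 29, a_3 = floor((19 + 10)/29) = 1.
  m_4 = 29*1 - 10 = 19, d_4 = (390 - 19^2)/29 = 29/29 = 1, a_4 = floor((19 + 19)/1) = 38.
  m_5 = 1*38 - 19 = 19, d_5 = (390 - 19^2)/1 = 29/1 = 29: (m_5, d_5) = (m_1, d_1) = (19, 29), so from here the quotients repeat a_1, ..., a_4; the period length is 4.
So sqrt(390) = [19; (1, 2, 1, 38)] with period length k = 4.
k is even, so the fundamental solution of x^2 - 390y^2 = 1 is (p_{k-1}, q_{k-1}) = (p_3, q_3); compute convergents through index 3.
Convergents (p_i = a_i*p_{i-1} + p_{i-2}, q_i = a_i*q_{i-1} + q_{i-2} with p_{-2}=0, p_{-1}=1, q_{-2}=1, q_{-1}=0):
  i=0: a_0=19, p_0 = 19*1 + 0 = 19, q_0 = 19*0 + 1 = 1.
  i=1: a_1=1, p_1 = 1*19 + 1 = 20, q_1 = 1*1 + 0 = 1.
  i=2: a_2=2, p_2 = 2*20 + 19 = 59, q_2 = 2*1 + 1 = 3.
  i=3: a_3=1, p_3 = 1*59 + 20 = 79, q_3 = 1*3 + 1 = 4.
Check: 79^2 - 390*4^2 = 6241 - 6240 = 1, so (x, y) = (79, 4) solves the equation, and by the theorem it is the least positive solution.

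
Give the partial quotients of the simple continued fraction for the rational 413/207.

Run the Euclidean algorithm on 413 and 207; the successive quotients are the partial quotients a_0, a_1, ... (each step inverts the fractional part left over by the previous one):
  413 = 1*207 + 206, so a_0 = 1.
  207 = 1*206 + 1, so a_1 = 1.
  206 = 206*1 + 0, so a_2 = 206.
The remainder reaches 0 after 3 divisions, so the expansion has 3 partial quotients, read off in order.

[1; 1, 206]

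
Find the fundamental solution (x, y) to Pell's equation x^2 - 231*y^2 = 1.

First expand sqrt(231) as a continued fraction. With x_i = (sqrt(231) + m_i)/d_i and (m_0, d_0) = (0, 1): a_0 = floor(sqrt(231)) = 15, since 15^2 = 225 <= 231 < 256 = 16^2.
Iterate m_{i+1} = d_i*a_i - m_i, d_{i+1} = (231 - m_{i+1}^2)/d_i, a_{i+1} = floor((a_0 + m_{i+1})/d_{i+1}):
  m_1 = 1*15 - 0 = 15, d_1 = (231 - 15^2)/1 = 6/1 = 6, a_1 = floor((15 + 15)/6) = 5.
  m_2 = 6*5 - 15 = 15, d_2 = (231 - 15^2)/6 = 6/6 = 1, a_2 = floor((15 + 15)/1) = 30.
  m_3 = 1*30 - 15 = 15, d_3 = (231 - 15^2)/1 = 6/1 = 6: (m_3, d_3) = (m_1, d_1) = (15, 6), so from here the quotients repeat a_1, a_2; the period length is 2.
So sqrt(231) = [15; (5, 30)] with period length k = 2.
k is even, so the fundamental solution of x^2 - 231y^2 = 1 is (p_{k-1}, q_{k-1}) = (p_1, q_1); compute convergents through index 1.
Convergents (p_i = a_i*p_{i-1} + p_{i-2}, q_i = a_i*q_{i-1} + q_{i-2} with p_{-2}=0, p_{-1}=1, q_{-2}=1, q_{-1}=0):
  i=0: a_0=15, p_0 = 15*1 + 0 = 15, q_0 = 15*0 + 1 = 1.
  i=1: a_1=5, p_1 = 5*15 + 1 = 76, q_1 = 5*1 + 0 = 5.
Check: 76^2 - 231*5^2 = 5776 - 5775 = 1, so (x, y) = (76, 5) solves the equation, and by the theorem it is the least positive solution.

(x, y) = (76, 5)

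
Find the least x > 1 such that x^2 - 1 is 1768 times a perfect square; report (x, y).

First expand sqrt(1768) as a continued fraction. With x_i = (sqrt(1768) + m_i)/d_i and (m_0, d_0) = (0, 1): a_0 = floor(sqrt(1768)) = 42, since 42^2 = 1764 <= 1768 < 1849 = 43^2.
Iterate m_{i+1} = d_i*a_i - m_i, d_{i+1} = (1768 - m_{i+1}^2)/d_i, a_{i+1} = floor((a_0 + m_{i+1})/d_{i+1}):
  m_1 = 1*42 - 0 = 42, d_1 = (1768 - 42^2)/1 = 4/1 = 4, a_1 = floor((42 + 42)/4) = 21.
  m_2 = 4*21 - 42 = 42, d_2 = (1768 - 42^2)/4 = 4/4 = 1, a_2 = floor((42 + 42)/1) = 84.
  m_3 = 1*84 - 42 = 42, d_3 = (1768 - 42^2)/1 = 4/1 = 4: (m_3, d_3) = (m_1, d_1) = (42, 4), so from here the quotients repeat a_1, a_2; the period length is 2.
So sqrt(1768) = [42; (21, 84)] with period length k = 2.
k is even, so the fundamental solution of x^2 - 1768y^2 = 1 is (p_{k-1}, q_{k-1}) = (p_1, q_1); compute convergents through index 1.
Convergents (p_i = a_i*p_{i-1} + p_{i-2}, q_i = a_i*q_{i-1} + q_{i-2} with p_{-2}=0, p_{-1}=1, q_{-2}=1, q_{-1}=0):
  i=0: a_0=42, p_0 = 42*1 + 0 = 42, q_0 = 42*0 + 1 = 1.
  i=1: a_1=21, p_1 = 21*42 + 1 = 883, q_1 = 21*1 + 0 = 21.
Check: 883^2 - 1768*21^2 = 779689 - 779688 = 1, so (x, y) = (883, 21) solves the equation, and by the theorem it is the least positive solution.

(x, y) = (883, 21)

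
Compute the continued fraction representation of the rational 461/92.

[5; 92]

Run the Euclidean algorithm on 461 and 92; the successive quotients are the partial quotients a_0, a_1, ... (each step inverts the fractional part left over by the previous one):
  461 = 5*92 + 1, so a_0 = 5.
  92 = 92*1 + 0, so a_1 = 92.
The remainder reaches 0 after 2 divisions, so the expansion has 2 partial quotients, read off in order.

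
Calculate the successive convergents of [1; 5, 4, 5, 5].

Using the convergent recurrence p_i = a_i*p_{i-1} + p_{i-2}, q_i = a_i*q_{i-1} + q_{i-2} with p_{-2}=0, p_{-1}=1, q_{-2}=1, q_{-1}=0:
  i=0: a_0=1, p_0 = 1*1 + 0 = 1, q_0 = 1*0 + 1 = 1.
  i=1: a_1=5, p_1 = 5*1 + 1 = 6, q_1 = 5*1 + 0 = 5.
  i=2: a_2=4, p_2 = 4*6 + 1 = 25, q_2 = 4*5 + 1 = 21.
  i=3: a_3=5, p_3 = 5*25 + 6 = 131, q_3 = 5*21 + 5 = 110.
  i=4: a_4=5, p_4 = 5*131 + 25 = 680, q_4 = 5*110 + 21 = 571.

1/1, 6/5, 25/21, 131/110, 680/571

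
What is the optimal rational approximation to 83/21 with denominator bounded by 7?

Expand x = 83/21 as a continued fraction with the Euclidean algorithm:
  83 = 3*21 + 20, so a_0 = 3.
  21 = 1*20 + 1, so a_1 = 1.
  20 = 20*1 + 0, so a_2 = 20.
so x = [3; 1, 20].
Convergents (p_i = a_i*p_{i-1} + p_{i-2}, q_i = a_i*q_{i-1} + q_{i-2} with p_{-2}=0, p_{-1}=1, q_{-2}=1, q_{-1}=0), until the denominator exceeds 7:
  i=0: a_0=3, p_0 = 3*1 + 0 = 3, q_0 = 3*0 + 1 = 1.
  i=1: a_1=1, p_1 = 1*3 + 1 = 4, q_1 = 1*1 + 0 = 1.
  i=2: a_2=20, p_2 = 20*4 + 3 = 83, q_2 = 20*1 + 1 = 21.
q_2 = 21 > 7, so the last convergent with denominator <= 7 is p_1/q_1 = 4/1.
The closest fraction with denominator <= 7 is either p_1/q_1 or the intermediate fraction (k*p_1 + p_0)/(k*q_1 + q_0) with the largest k >= 1 whose denominator stays <= 7; these approach x as k grows, and every other convergent or intermediate fraction in range is farther away.
Largest k: floor((7 - q_0)/q_1) = floor((7 - 1)/1) = 6.
That gives (6*4 + 3)/(6*1 + 1) = 27/7.
Compare the errors: |x - 4/1| = |83*1 - 4*21|/(21*1) = 1/21, and |x - 27/7| = |83*7 - 27*21|/(21*7) = 14/147.
Cross-multiplying, 1*147 = 147 < 294 = 14*21, so 1/21 is smaller: the convergent 4/1 is closer to x than 27/7.

4/1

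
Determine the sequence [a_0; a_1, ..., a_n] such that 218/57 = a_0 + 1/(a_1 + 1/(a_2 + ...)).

Run the Euclidean algorithm on 218 and 57; the successive quotients are the partial quotients a_0, a_1, ... (each step inverts the fractional part left over by the previous one):
  218 = 3*57 + 47, so a_0 = 3.
  57 = 1*47 + 10, so a_1 = 1.
  47 = 4*10 + 7, so a_2 = 4.
  10 = 1*7 + 3, so a_3 = 1.
  7 = 2*3 + 1, so a_4 = 2.
  3 = 3*1 + 0, so a_5 = 3.
The remainder reaches 0 after 6 divisions, so the expansion has 6 partial quotients, read off in order.

[3; 1, 4, 1, 2, 3]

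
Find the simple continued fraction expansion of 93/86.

[1; 12, 3, 2]

Run the Euclidean algorithm on 93 and 86; the successive quotients are the partial quotients a_0, a_1, ... (each step inverts the fractional part left over by the previous one):
  93 = 1*86 + 7, so a_0 = 1.
  86 = 12*7 + 2, so a_1 = 12.
  7 = 3*2 + 1, so a_2 = 3.
  2 = 2*1 + 0, so a_3 = 2.
The remainder reaches 0 after 4 divisions, so the expansion has 4 partial quotients, read off in order.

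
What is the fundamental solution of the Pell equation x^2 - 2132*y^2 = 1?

First expand sqrt(2132) as a continued fraction. With x_i = (sqrt(2132) + m_i)/d_i and (m_0, d_0) = (0, 1): a_0 = floor(sqrt(2132)) = 46, since 46^2 = 2116 <= 2132 < 2209 = 47^2.
Iterate m_{i+1} = d_i*a_i - m_i, d_{i+1} = (2132 - m_{i+1}^2)/d_i, a_{i+1} = floor((a_0 + m_{i+1})/d_{i+1}):
  m_1 = 1*46 - 0 = 46, d_1 = (2132 - 46^2)/1 = 16/1 = 16, a_1 = floor((46 + 46)/16) = 5.
  m_2 = 16*5 - 46 = 34, d_2 = (2132 - 34^2)/16 = 976/16 = 61, a_2 = floor((46 + 34)/61) = 1.
  m_3 = 61*1 - 34 = 27, d_3 = (2132 - 27^2)/61 = 1403/61 = 23, a_3 = floor((46 + 27)/23) = 3.
  m_4 = 23*3 - 27 = 42, d_4 = (2132 - 42^2)/23 = 368/23 = 16, a_4 = floor((46 + 42)/16) = 5.
  m_5 = 16*5 - 42 = 38, d_5 = (2132 - 38^2)/16 = 688/16 = 43, a_5 = floor((46 + 38)/43) = 1.
  m_6 = 43*1 - 38 = 5, d_6 = (2132 - 5^2)/43 = 2107/43 = 49, a_6 = floor((46 + 5)/49) = 1.
  m_7 = 49*1 - 5 = 44, d_7 = (2132 - 44^2)/49 = 196/49 = 4, a_7 = floor((46 + 44)/4) = 22.
  m_8 = 4*22 - 44 = 44, d_8 = (2132 - 44^2)/4 = 196/4 = 49, a_8 = floor((46 + 44)/49) = 1.
  m_9 = 49*1 - 44 = 5, d_9 = (2132 - 5^2)/49 = 2107/49 = 43, a_9 = floor((46 + 5)/43) = 1.
  m_10 = 43*1 - 5 = 38, d_10 = (2132 - 38^2)/43 = 688/43 = 16, a_10 = floor((46 + 38)/16) = 5.
  m_11 = 16*5 - 38 = 42, d_11 = (2132 - 42^2)/16 = 368/16 = 23, a_11 = floor((46 + 42)/23) = 3.
  m_12 = 23*3 - 42 = 27, d_12 = (2132 - 27^2)/23 = 1403/23 = 61, a_12 = floor((46 + 27)/61) = 1.
  m_13 = 61*1 - 27 = 34, d_13 = (2132 - 34^2)/61 = 976/61 = 16, a_13 = floor((46 + 34)/16) = 5.
  m_14 = 16*5 - 34 = 46, d_14 = (2132 - 46^2)/16 = 16/16 = 1, a_14 = floor((46 + 46)/1) = 92.
  m_15 = 1*92 - 46 = 46, d_15 = (2132 - 46^2)/1 = 16/1 = 16: (m_15, d_15) = (m_1, d_1) = (46, 16), so from here the quotients repeat a_1, ..., a_14; the period length is 14.
So sqrt(2132) = [46; (5, 1, 3, 5, 1, 1, 22, 1, 1, 5, 3, 1, 5, 92)] with period length k = 14.
k is even, so the fundamental solution of x^2 - 2132y^2 = 1 is (p_{k-1}, q_{k-1}) = (p_13, q_13); compute convergents through index 13.
Convergents (p_i = a_i*p_{i-1} + p_{i-2}, q_i = a_i*q_{i-1} + q_{i-2} with p_{-2}=0, p_{-1}=1, q_{-2}=1, q_{-1}=0):
  i=0: a_0=46, p_0 = 46*1 + 0 = 46, q_0 = 46*0 + 1 = 1.
  i=1: a_1=5, p_1 = 5*46 + 1 = 231, q_1 = 5*1 + 0 = 5.
  i=2: a_2=1, p_2 = 1*231 + 46 = 277, q_2 = 1*5 + 1 = 6.
  i=3: a_3=3, p_3 = 3*277 + 231 = 1062, q_3 = 3*6 + 5 = 23.
  i=4: a_4=5, p_4 = 5*1062 + 277 = 5587, q_4 = 5*23 + 6 = 121.
  i=5: a_5=1, p_5 = 1*5587 + 1062 = 6649, q_5 = 1*121 + 23 = 144.
  i=6: a_6=1, p_6 = 1*6649 + 5587 = 12236, q_6 = 1*144 + 121 = 265.
  i=7: a_7=22, p_7 = 22*12236 + 6649 = 275841, q_7 = 22*265 + 144 = 5974.
  i=8: a_8=1, p_8 = 1*275841 + 12236 = 288077, q_8 = 1*5974 + 265 = 6239.
  i=9: a_9=1, p_9 = 1*288077 + 275841 = 563918, q_9 = 1*6239 + 5974 = 12213.
  i=10: a_10=5, p_10 = 5*563918 + 288077 = 3107667, q_10 = 5*12213 + 6239 = 67304.
  i=11: a_11=3, p_11 = 3*3107667 + 563918 = 9886919, q_11 = 3*67304 + 12213 = 214125.
  i=12: a_12=1, p_12 = 1*9886919 + 3107667 = 12994586, q_12 = 1*214125 + 67304 = 281429.
  i=13: a_13=5, p_13 = 5*12994586 + 9886919 = 74859849, q_13 = 5*281429 + 214125 = 1621270.
Check: 74859849^2 - 2132*1621270^2 = 5603996992302801 - 5603996992302800 = 1, so (x, y) = (74859849, 1621270) solves the equation, and by the theorem it is the least positive solution.

(x, y) = (74859849, 1621270)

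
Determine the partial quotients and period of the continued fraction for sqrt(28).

[5; (3, 2, 3, 10)]

Write x_i = (sqrt(28) + m_i)/d_i with (m_0, d_0) = (0, 1). a_0 = floor(sqrt(28)) = 5, since 5^2 = 25 <= 28 < 36 = 6^2.
Iterate m_{i+1} = d_i*a_i - m_i, d_{i+1} = (28 - m_{i+1}^2)/d_i, a_{i+1} = floor((a_0 + m_{i+1})/d_{i+1}):
  m_1 = 1*5 - 0 = 5, d_1 = (28 - 5^2)/1 = 3/1 = 3, a_1 = floor((5 + 5)/3) = 3.
  m_2 = 3*3 - 5 = 4, d_2 = (28 - 4^2)/3 = 12/3 = 4, a_2 = floor((5 + 4)/4) = 2.
  m_3 = 4*2 - 4 = 4, d_3 = (28 - 4^2)/4 = 12/4 = 3, a_3 = floor((5 + 4)/3) = 3.
  m_4 = 3*3 - 4 = 5, d_4 = (28 - 5^2)/3 = 3/3 = 1, a_4 = floor((5 + 5)/1) = 10.
  m_5 = 1*10 - 5 = 5, d_5 = (28 - 5^2)/1 = 3/1 = 3: (m_5, d_5) = (m_1, d_1) = (5, 3), so from here the quotients repeat a_1, ..., a_4; the period length is 4.
Hence the expansion of sqrt(28) is a_0 = 5 followed by the repeating block 3, 2, 3, 10 (period 4).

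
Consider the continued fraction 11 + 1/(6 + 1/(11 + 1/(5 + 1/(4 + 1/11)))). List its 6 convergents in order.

11/1, 67/6, 748/67, 3807/341, 15976/1431, 179543/16082

Using the convergent recurrence p_i = a_i*p_{i-1} + p_{i-2}, q_i = a_i*q_{i-1} + q_{i-2} with p_{-2}=0, p_{-1}=1, q_{-2}=1, q_{-1}=0:
  i=0: a_0=11, p_0 = 11*1 + 0 = 11, q_0 = 11*0 + 1 = 1.
  i=1: a_1=6, p_1 = 6*11 + 1 = 67, q_1 = 6*1 + 0 = 6.
  i=2: a_2=11, p_2 = 11*67 + 11 = 748, q_2 = 11*6 + 1 = 67.
  i=3: a_3=5, p_3 = 5*748 + 67 = 3807, q_3 = 5*67 + 6 = 341.
  i=4: a_4=4, p_4 = 4*3807 + 748 = 15976, q_4 = 4*341 + 67 = 1431.
  i=5: a_5=11, p_5 = 11*15976 + 3807 = 179543, q_5 = 11*1431 + 341 = 16082.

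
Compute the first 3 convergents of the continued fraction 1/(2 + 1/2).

0/1, 1/2, 2/5

Using the convergent recurrence p_i = a_i*p_{i-1} + p_{i-2}, q_i = a_i*q_{i-1} + q_{i-2} with p_{-2}=0, p_{-1}=1, q_{-2}=1, q_{-1}=0:
  i=0: a_0=0, p_0 = 0*1 + 0 = 0, q_0 = 0*0 + 1 = 1.
  i=1: a_1=2, p_1 = 2*0 + 1 = 1, q_1 = 2*1 + 0 = 2.
  i=2: a_2=2, p_2 = 2*1 + 0 = 2, q_2 = 2*2 + 1 = 5.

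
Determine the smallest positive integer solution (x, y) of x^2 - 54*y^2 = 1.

(x, y) = (485, 66)

First expand sqrt(54) as a continued fraction. With x_i = (sqrt(54) + m_i)/d_i and (m_0, d_0) = (0, 1): a_0 = floor(sqrt(54)) = 7, since 7^2 = 49 <= 54 < 64 = 8^2.
Iterate m_{i+1} = d_i*a_i - m_i, d_{i+1} = (54 - m_{i+1}^2)/d_i, a_{i+1} = floor((a_0 + m_{i+1})/d_{i+1}):
  m_1 = 1*7 - 0 = 7, d_1 = (54 - 7^2)/1 = 5/1 = 5, a_1 = floor((7 + 7)/5) = 2.
  m_2 = 5*2 - 7 = 3, d_2 = (54 - 3^2)/5 = 45/5 = 9, a_2 = floor((7 + 3)/9) = 1.
  m_3 = 9*1 - 3 = 6, d_3 = (54 - 6^2)/9 = 18/9 = 2, a_3 = floor((7 + 6)/2) = 6.
  m_4 = 2*6 - 6 = 6, d_4 = (54 - 6^2)/2 = 18/2 = 9, a_4 = floor((7 + 6)/9) = 1.
  m_5 = 9*1 - 6 = 3, d_5 = (54 - 3^2)/9 = 45/9 = 5, a_5 = floor((7 + 3)/5) = 2.
  m_6 = 5*2 - 3 = 7, d_6 = (54 - 7^2)/5 = 5/5 = 1, a_6 = floor((7 + 7)/1) = 14.
  m_7 = 1*14 - 7 = 7, d_7 = (54 - 7^2)/1 = 5/1 = 5: (m_7, d_7) = (m_1, d_1) = (7, 5), so from here the quotients repeat a_1, ..., a_6; the period length is 6.
So sqrt(54) = [7; (2, 1, 6, 1, 2, 14)] with period length k = 6.
k is even, so the fundamental solution of x^2 - 54y^2 = 1 is (p_{k-1}, q_{k-1}) = (p_5, q_5); compute convergents through index 5.
Convergents (p_i = a_i*p_{i-1} + p_{i-2}, q_i = a_i*q_{i-1} + q_{i-2} with p_{-2}=0, p_{-1}=1, q_{-2}=1, q_{-1}=0):
  i=0: a_0=7, p_0 = 7*1 + 0 = 7, q_0 = 7*0 + 1 = 1.
  i=1: a_1=2, p_1 = 2*7 + 1 = 15, q_1 = 2*1 + 0 = 2.
  i=2: a_2=1, p_2 = 1*15 + 7 = 22, q_2 = 1*2 + 1 = 3.
  i=3: a_3=6, p_3 = 6*22 + 15 = 147, q_3 = 6*3 + 2 = 20.
  i=4: a_4=1, p_4 = 1*147 + 22 = 169, q_4 = 1*20 + 3 = 23.
  i=5: a_5=2, p_5 = 2*169 + 147 = 485, q_5 = 2*23 + 20 = 66.
Check: 485^2 - 54*66^2 = 235225 - 235224 = 1, so (x, y) = (485, 66) solves the equation, and by the theorem it is the least positive solution.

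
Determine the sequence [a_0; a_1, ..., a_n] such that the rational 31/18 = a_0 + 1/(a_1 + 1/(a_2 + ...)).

[1; 1, 2, 1, 1, 2]

Run the Euclidean algorithm on 31 and 18; the successive quotients are the partial quotients a_0, a_1, ... (each step inverts the fractional part left over by the previous one):
  31 = 1*18 + 13, so a_0 = 1.
  18 = 1*13 + 5, so a_1 = 1.
  13 = 2*5 + 3, so a_2 = 2.
  5 = 1*3 + 2, so a_3 = 1.
  3 = 1*2 + 1, so a_4 = 1.
  2 = 2*1 + 0, so a_5 = 2.
The remainder reaches 0 after 6 divisions, so the expansion has 6 partial quotients, read off in order.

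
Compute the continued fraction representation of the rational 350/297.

Run the Euclidean algorithm on 350 and 297; the successive quotients are the partial quotients a_0, a_1, ... (each step inverts the fractional part left over by the previous one):
  350 = 1*297 + 53, so a_0 = 1.
  297 = 5*53 + 32, so a_1 = 5.
  53 = 1*32 + 21, so a_2 = 1.
  32 = 1*21 + 11, so a_3 = 1.
  21 = 1*11 + 10, so a_4 = 1.
  11 = 1*10 + 1, so a_5 = 1.
  10 = 10*1 + 0, so a_6 = 10.
The remainder reaches 0 after 7 divisions, so the expansion has 7 partial quotients, read off in order.

[1; 5, 1, 1, 1, 1, 10]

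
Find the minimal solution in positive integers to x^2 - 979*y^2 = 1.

(x, y) = (360449, 11520)

First expand sqrt(979) as a continued fraction. With x_i = (sqrt(979) + m_i)/d_i and (m_0, d_0) = (0, 1): a_0 = floor(sqrt(979)) = 31, since 31^2 = 961 <= 979 < 1024 = 32^2.
Iterate m_{i+1} = d_i*a_i - m_i, d_{i+1} = (979 - m_{i+1}^2)/d_i, a_{i+1} = floor((a_0 + m_{i+1})/d_{i+1}):
  m_1 = 1*31 - 0 = 31, d_1 = (979 - 31^2)/1 = 18/1 = 18, a_1 = floor((31 + 31)/18) = 3.
  m_2 = 18*3 - 31 = 23, d_2 = (979 - 23^2)/18 = 450/18 = 25, a_2 = floor((31 + 23)/25) = 2.
  m_3 = 25*2 - 23 = 27, d_3 = (979 - 27^2)/25 = 250/25 = 10, a_3 = floor((31 + 27)/10) = 5.
  m_4 = 10*5 - 27 = 23, d_4 = (979 - 23^2)/10 = 450/10 = 45, a_4 = floor((31 + 23)/45) = 1.
  m_5 = 45*1 - 23 = 22, d_5 = (979 - 22^2)/45 = 495/45 = 11, a_5 = floor((31 + 22)/11) = 4.
  m_6 = 11*4 - 22 = 22, d_6 = (979 - 22^2)/11 = 495/11 = 45, a_6 = floor((31 + 22)/45) = 1.
  m_7 = 45*1 - 22 = 23, d_7 = (979 - 23^2)/45 = 450/45 = 10, a_7 = floor((31 + 23)/10) = 5.
  m_8 = 10*5 - 23 = 27, d_8 = (979 - 27^2)/10 = 250/10 = 25, a_8 = floor((31 + 27)/25) = 2.
  m_9 = 25*2 - 27 = 23, d_9 = (979 - 23^2)/25 = 450/25 = 18, a_9 = floor((31 + 23)/18) = 3.
  m_10 = 18*3 - 23 = 31, d_10 = (979 - 31^2)/18 = 18/18 = 1, a_10 = floor((31 + 31)/1) = 62.
  m_11 = 1*62 - 31 = 31, d_11 = (979 - 31^2)/1 = 18/1 = 18: (m_11, d_11) = (m_1, d_1) = (31, 18), so from here the quotients repeat a_1, ..., a_10; the period length is 10.
So sqrt(979) = [31; (3, 2, 5, 1, 4, 1, 5, 2, 3, 62)] with period length k = 10.
k is even, so the fundamental solution of x^2 - 979y^2 = 1 is (p_{k-1}, q_{k-1}) = (p_9, q_9); compute convergents through index 9.
Convergents (p_i = a_i*p_{i-1} + p_{i-2}, q_i = a_i*q_{i-1} + q_{i-2} with p_{-2}=0, p_{-1}=1, q_{-2}=1, q_{-1}=0):
  i=0: a_0=31, p_0 = 31*1 + 0 = 31, q_0 = 31*0 + 1 = 1.
  i=1: a_1=3, p_1 = 3*31 + 1 = 94, q_1 = 3*1 + 0 = 3.
  i=2: a_2=2, p_2 = 2*94 + 31 = 219, q_2 = 2*3 + 1 = 7.
  i=3: a_3=5, p_3 = 5*219 + 94 = 1189, q_3 = 5*7 + 3 = 38.
  i=4: a_4=1, p_4 = 1*1189 + 219 = 1408, q_4 = 1*38 + 7 = 45.
  i=5: a_5=4, p_5 = 4*1408 + 1189 = 6821, q_5 = 4*45 + 38 = 218.
  i=6: a_6=1, p_6 = 1*6821 + 1408 = 8229, q_6 = 1*218 + 45 = 263.
  i=7: a_7=5, p_7 = 5*8229 + 6821 = 47966, q_7 = 5*263 + 218 = 1533.
  i=8: a_8=2, p_8 = 2*47966 + 8229 = 104161, q_8 = 2*1533 + 263 = 3329.
  i=9: a_9=3, p_9 = 3*104161 + 47966 = 360449, q_9 = 3*3329 + 1533 = 11520.
Check: 360449^2 - 979*11520^2 = 129923481601 - 129923481600 = 1, so (x, y) = (360449, 11520) solves the equation, and by the theorem it is the least positive solution.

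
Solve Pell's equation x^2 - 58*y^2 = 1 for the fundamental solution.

First expand sqrt(58) as a continued fraction. With x_i = (sqrt(58) + m_i)/d_i and (m_0, d_0) = (0, 1): a_0 = floor(sqrt(58)) = 7, since 7^2 = 49 <= 58 < 64 = 8^2.
Iterate m_{i+1} = d_i*a_i - m_i, d_{i+1} = (58 - m_{i+1}^2)/d_i, a_{i+1} = floor((a_0 + m_{i+1})/d_{i+1}):
  m_1 = 1*7 - 0 = 7, d_1 = (58 - 7^2)/1 = 9/1 = 9, a_1 = floor((7 + 7)/9) = 1.
  m_2 = 9*1 - 7 = 2, d_2 = (58 - 2^2)/9 = 54/9 = 6, a_2 = floor((7 + 2)/6) = 1.
  m_3 = 6*1 - 2 = 4, d_3 = (58 - 4^2)/6 = 42/6 = 7, a_3 = floor((7 + 4)/7) = 1.
  m_4 = 7*1 - 4 = 3, d_4 = (58 - 3^2)/7 = 49/7 = 7, a_4 = floor((7 + 3)/7) = 1.
  m_5 = 7*1 - 3 = 4, d_5 = (58 - 4^2)/7 = 42/7 = 6, a_5 = floor((7 + 4)/6) = 1.
  m_6 = 6*1 - 4 = 2, d_6 = (58 - 2^2)/6 = 54/6 = 9, a_6 = floor((7 + 2)/9) = 1.
  m_7 = 9*1 - 2 = 7, d_7 = (58 - 7^2)/9 = 9/9 = 1, a_7 = floor((7 + 7)/1) = 14.
  m_8 = 1*14 - 7 = 7, d_8 = (58 - 7^2)/1 = 9/1 = 9: (m_8, d_8) = (m_1, d_1) = (7, 9), so from here the quotients repeat a_1, ..., a_7; the period length is 7.
So sqrt(58) = [7; (1, 1, 1, 1, 1, 1, 14)] with period length k = 7.
k is odd, so (p_{k-1}, q_{k-1}) only solves x^2 - 58y^2 = -1 and the fundamental solution of x^2 - 58y^2 = 1 is (p_{2k-1}, q_{2k-1}) = (p_13, q_13); compute convergents through index 13, running through the period twice.
Convergents (p_i = a_i*p_{i-1} + p_{i-2}, q_i = a_i*q_{i-1} + q_{i-2} with p_{-2}=0, p_{-1}=1, q_{-2}=1, q_{-1}=0):
  i=0: a_0=7, p_0 = 7*1 + 0 = 7, q_0 = 7*0 + 1 = 1.
  i=1: a_1=1, p_1 = 1*7 + 1 = 8, q_1 = 1*1 + 0 = 1.
  i=2: a_2=1, p_2 = 1*8 + 7 = 15, q_2 = 1*1 + 1 = 2.
  i=3: a_3=1, p_3 = 1*15 + 8 = 23, q_3 = 1*2 + 1 = 3.
  i=4: a_4=1, p_4 = 1*23 + 15 = 38, q_4 = 1*3 + 2 = 5.
  i=5: a_5=1, p_5 = 1*38 + 23 = 61, q_5 = 1*5 + 3 = 8.
  i=6: a_6=1, p_6 = 1*61 + 38 = 99, q_6 = 1*8 + 5 = 13.
  i=7: a_7=14, p_7 = 14*99 + 61 = 1447, q_7 = 14*13 + 8 = 190.
  i=8: a_8=1, p_8 = 1*1447 + 99 = 1546, q_8 = 1*190 + 13 = 203.
  i=9: a_9=1, p_9 = 1*1546 + 1447 = 2993, q_9 = 1*203 + 190 = 393.
  i=10: a_10=1, p_10 = 1*2993 + 1546 = 4539, q_10 = 1*393 + 203 = 596.
  i=11: a_11=1, p_11 = 1*4539 + 2993 = 7532, q_11 = 1*596 + 393 = 989.
  i=12: a_12=1, p_12 = 1*7532 + 4539 = 12071, q_12 = 1*989 + 596 = 1585.
  i=13: a_13=1, p_13 = 1*12071 + 7532 = 19603, q_13 = 1*1585 + 989 = 2574.
Indeed p_6^2 - 58*q_6^2 = 9801 - 9802 = -1, not +1.
Check: 19603^2 - 58*2574^2 = 384277609 - 384277608 = 1, so (x, y) = (19603, 2574) solves the equation, and by the theorem it is the least positive solution.

(x, y) = (19603, 2574)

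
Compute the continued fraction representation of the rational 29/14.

[2; 14]

Run the Euclidean algorithm on 29 and 14; the successive quotients are the partial quotients a_0, a_1, ... (each step inverts the fractional part left over by the previous one):
  29 = 2*14 + 1, so a_0 = 2.
  14 = 14*1 + 0, so a_1 = 14.
The remainder reaches 0 after 2 divisions, so the expansion has 2 partial quotients, read off in order.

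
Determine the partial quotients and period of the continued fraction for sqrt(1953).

[44; (5, 5, 3, 12, 3, 5, 5, 88)]

Write x_i = (sqrt(1953) + m_i)/d_i with (m_0, d_0) = (0, 1). a_0 = floor(sqrt(1953)) = 44, since 44^2 = 1936 <= 1953 < 2025 = 45^2.
Iterate m_{i+1} = d_i*a_i - m_i, d_{i+1} = (1953 - m_{i+1}^2)/d_i, a_{i+1} = floor((a_0 + m_{i+1})/d_{i+1}):
  m_1 = 1*44 - 0 = 44, d_1 = (1953 - 44^2)/1 = 17/1 = 17, a_1 = floor((44 + 44)/17) = 5.
  m_2 = 17*5 - 44 = 41, d_2 = (1953 - 41^2)/17 = 272/17 = 16, a_2 = floor((44 + 41)/16) = 5.
  m_3 = 16*5 - 41 = 39, d_3 = (1953 - 39^2)/16 = 432/16 = 27, a_3 = floor((44 + 39)/27) = 3.
  m_4 = 27*3 - 39 = 42, d_4 = (1953 - 42^2)/27 = 189/27 = 7, a_4 = floor((44 + 42)/7) = 12.
  m_5 = 7*12 - 42 = 42, d_5 = (1953 - 42^2)/7 = 189/7 = 27, a_5 = floor((44 + 42)/27) = 3.
  m_6 = 27*3 - 42 = 39, d_6 = (1953 - 39^2)/27 = 432/27 = 16, a_6 = floor((44 + 39)/16) = 5.
  m_7 = 16*5 - 39 = 41, d_7 = (1953 - 41^2)/16 = 272/16 = 17, a_7 = floor((44 + 41)/17) = 5.
  m_8 = 17*5 - 41 = 44, d_8 = (1953 - 44^2)/17 = 17/17 = 1, a_8 = floor((44 + 44)/1) = 88.
  m_9 = 1*88 - 44 = 44, d_9 = (1953 - 44^2)/1 = 17/1 = 17: (m_9, d_9) = (m_1, d_1) = (44, 17), so from here the quotients repeat a_1, ..., a_8; the period length is 8.
Hence the expansion of sqrt(1953) is a_0 = 44 followed by the repeating block 5, 5, 3, 12, 3, 5, 5, 88 (period 8).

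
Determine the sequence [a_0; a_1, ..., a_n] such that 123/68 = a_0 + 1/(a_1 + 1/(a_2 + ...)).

Run the Euclidean algorithm on 123 and 68; the successive quotients are the partial quotients a_0, a_1, ... (each step inverts the fractional part left over by the previous one):
  123 = 1*68 + 55, so a_0 = 1.
  68 = 1*55 + 13, so a_1 = 1.
  55 = 4*13 + 3, so a_2 = 4.
  13 = 4*3 + 1, so a_3 = 4.
  3 = 3*1 + 0, so a_4 = 3.
The remainder reaches 0 after 5 divisions, so the expansion has 5 partial quotients, read off in order.

[1; 1, 4, 4, 3]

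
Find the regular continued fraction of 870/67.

Run the Euclidean algorithm on 870 and 67; the successive quotients are the partial quotients a_0, a_1, ... (each step inverts the fractional part left over by the previous one):
  870 = 12*67 + 66, so a_0 = 12.
  67 = 1*66 + 1, so a_1 = 1.
  66 = 66*1 + 0, so a_2 = 66.
The remainder reaches 0 after 3 divisions, so the expansion has 3 partial quotients, read off in order.

[12; 1, 66]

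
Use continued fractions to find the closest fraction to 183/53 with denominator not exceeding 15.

38/11

Expand x = 183/53 as a continued fraction with the Euclidean algorithm:
  183 = 3*53 + 24, so a_0 = 3.
  53 = 2*24 + 5, so a_1 = 2.
  24 = 4*5 + 4, so a_2 = 4.
  5 = 1*4 + 1, so a_3 = 1.
  4 = 4*1 + 0, so a_4 = 4.
so x = [3; 2, 4, 1, 4].
Convergents (p_i = a_i*p_{i-1} + p_{i-2}, q_i = a_i*q_{i-1} + q_{i-2} with p_{-2}=0, p_{-1}=1, q_{-2}=1, q_{-1}=0), until the denominator exceeds 15:
  i=0: a_0=3, p_0 = 3*1 + 0 = 3, q_0 = 3*0 + 1 = 1.
  i=1: a_1=2, p_1 = 2*3 + 1 = 7, q_1 = 2*1 + 0 = 2.
  i=2: a_2=4, p_2 = 4*7 + 3 = 31, q_2 = 4*2 + 1 = 9.
  i=3: a_3=1, p_3 = 1*31 + 7 = 38, q_3 = 1*9 + 2 = 11.
  i=4: a_4=4, p_4 = 4*38 + 31 = 183, q_4 = 4*11 + 9 = 53.
q_4 = 53 > 15, so the last convergent with denominator <= 15 is p_3/q_3 = 38/11.
The closest fraction with denominator <= 15 is either p_3/q_3 or the intermediate fraction (k*p_3 + p_2)/(k*q_3 + q_2) with the largest k >= 1 whose denominator stays <= 15; these approach x as k grows, and every other convergent or intermediate fraction in range is farther away.
Largest k: floor((15 - q_2)/q_3) = floor((15 - 9)/11) = 0.
Since k = 0, no intermediate fraction beyond p_3/q_3 has denominator <= 15, so the convergent 38/11 is the closest (its error is |183*11 - 38*53|/(53*11) = 1/583).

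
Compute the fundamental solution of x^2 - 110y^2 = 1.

First expand sqrt(110) as a continued fraction. With x_i = (sqrt(110) + m_i)/d_i and (m_0, d_0) = (0, 1): a_0 = floor(sqrt(110)) = 10, since 10^2 = 100 <= 110 < 121 = 11^2.
Iterate m_{i+1} = d_i*a_i - m_i, d_{i+1} = (110 - m_{i+1}^2)/d_i, a_{i+1} = floor((a_0 + m_{i+1})/d_{i+1}):
  m_1 = 1*10 - 0 = 10, d_1 = (110 - 10^2)/1 = 10/1 = 10, a_1 = floor((10 + 10)/10) = 2.
  m_2 = 10*2 - 10 = 10, d_2 = (110 - 10^2)/10 = 10/10 = 1, a_2 = floor((10 + 10)/1) = 20.
  m_3 = 1*20 - 10 = 10, d_3 = (110 - 10^2)/1 = 10/1 = 10: (m_3, d_3) = (m_1, d_1) = (10, 10), so from here the quotients repeat a_1, a_2; the period length is 2.
So sqrt(110) = [10; (2, 20)] with period length k = 2.
k is even, so the fundamental solution of x^2 - 110y^2 = 1 is (p_{k-1}, q_{k-1}) = (p_1, q_1); compute convergents through index 1.
Convergents (p_i = a_i*p_{i-1} + p_{i-2}, q_i = a_i*q_{i-1} + q_{i-2} with p_{-2}=0, p_{-1}=1, q_{-2}=1, q_{-1}=0):
  i=0: a_0=10, p_0 = 10*1 + 0 = 10, q_0 = 10*0 + 1 = 1.
  i=1: a_1=2, p_1 = 2*10 + 1 = 21, q_1 = 2*1 + 0 = 2.
Check: 21^2 - 110*2^2 = 441 - 440 = 1, so (x, y) = (21, 2) solves the equation, and by the theorem it is the least positive solution.

(x, y) = (21, 2)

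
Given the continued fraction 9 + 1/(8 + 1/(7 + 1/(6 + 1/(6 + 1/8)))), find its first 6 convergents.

9/1, 73/8, 520/57, 3193/350, 19678/2157, 160617/17606

Using the convergent recurrence p_i = a_i*p_{i-1} + p_{i-2}, q_i = a_i*q_{i-1} + q_{i-2} with p_{-2}=0, p_{-1}=1, q_{-2}=1, q_{-1}=0:
  i=0: a_0=9, p_0 = 9*1 + 0 = 9, q_0 = 9*0 + 1 = 1.
  i=1: a_1=8, p_1 = 8*9 + 1 = 73, q_1 = 8*1 + 0 = 8.
  i=2: a_2=7, p_2 = 7*73 + 9 = 520, q_2 = 7*8 + 1 = 57.
  i=3: a_3=6, p_3 = 6*520 + 73 = 3193, q_3 = 6*57 + 8 = 350.
  i=4: a_4=6, p_4 = 6*3193 + 520 = 19678, q_4 = 6*350 + 57 = 2157.
  i=5: a_5=8, p_5 = 8*19678 + 3193 = 160617, q_5 = 8*2157 + 350 = 17606.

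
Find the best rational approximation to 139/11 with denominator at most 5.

Expand x = 139/11 as a continued fraction with the Euclidean algorithm:
  139 = 12*11 + 7, so a_0 = 12.
  11 = 1*7 + 4, so a_1 = 1.
  7 = 1*4 + 3, so a_2 = 1.
  4 = 1*3 + 1, so a_3 = 1.
  3 = 3*1 + 0, so a_4 = 3.
so x = [12; 1, 1, 1, 3].
Convergents (p_i = a_i*p_{i-1} + p_{i-2}, q_i = a_i*q_{i-1} + q_{i-2} with p_{-2}=0, p_{-1}=1, q_{-2}=1, q_{-1}=0), until the denominator exceeds 5:
  i=0: a_0=12, p_0 = 12*1 + 0 = 12, q_0 = 12*0 + 1 = 1.
  i=1: a_1=1, p_1 = 1*12 + 1 = 13, q_1 = 1*1 + 0 = 1.
  i=2: a_2=1, p_2 = 1*13 + 12 = 25, q_2 = 1*1 + 1 = 2.
  i=3: a_3=1, p_3 = 1*25 + 13 = 38, q_3 = 1*2 + 1 = 3.
  i=4: a_4=3, p_4 = 3*38 + 25 = 139, q_4 = 3*3 + 2 = 11.
q_4 = 11 > 5, so the last convergent with denominator <= 5 is p_3/q_3 = 38/3.
The closest fraction with denominator <= 5 is either p_3/q_3 or the intermediate fraction (k*p_3 + p_2)/(k*q_3 + q_2) with the largest k >= 1 whose denominator stays <= 5; these approach x as k grows, and every other convergent or intermediate fraction in range is farther away.
Largest k: floor((5 - q_2)/q_3) = floor((5 - 2)/3) = 1.
That gives (1*38 + 25)/(1*3 + 2) = 63/5.
Compare the errors: |x - 38/3| = |139*3 - 38*11|/(11*3) = 1/33, and |x - 63/5| = |139*5 - 63*11|/(11*5) = 2/55.
Cross-multiplying, 1*55 = 55 < 66 = 2*33, so 1/33 is smaller: the convergent 38/3 is closer to x than 63/5.

38/3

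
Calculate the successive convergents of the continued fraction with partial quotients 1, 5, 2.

1/1, 6/5, 13/11

Using the convergent recurrence p_i = a_i*p_{i-1} + p_{i-2}, q_i = a_i*q_{i-1} + q_{i-2} with p_{-2}=0, p_{-1}=1, q_{-2}=1, q_{-1}=0:
  i=0: a_0=1, p_0 = 1*1 + 0 = 1, q_0 = 1*0 + 1 = 1.
  i=1: a_1=5, p_1 = 5*1 + 1 = 6, q_1 = 5*1 + 0 = 5.
  i=2: a_2=2, p_2 = 2*6 + 1 = 13, q_2 = 2*5 + 1 = 11.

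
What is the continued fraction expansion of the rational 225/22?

[10; 4, 2, 2]

Run the Euclidean algorithm on 225 and 22; the successive quotients are the partial quotients a_0, a_1, ... (each step inverts the fractional part left over by the previous one):
  225 = 10*22 + 5, so a_0 = 10.
  22 = 4*5 + 2, so a_1 = 4.
  5 = 2*2 + 1, so a_2 = 2.
  2 = 2*1 + 0, so a_3 = 2.
The remainder reaches 0 after 4 divisions, so the expansion has 4 partial quotients, read off in order.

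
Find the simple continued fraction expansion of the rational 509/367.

Run the Euclidean algorithm on 509 and 367; the successive quotients are the partial quotients a_0, a_1, ... (each step inverts the fractional part left over by the previous one):
  509 = 1*367 + 142, so a_0 = 1.
  367 = 2*142 + 83, so a_1 = 2.
  142 = 1*83 + 59, so a_2 = 1.
  83 = 1*59 + 24, so a_3 = 1.
  59 = 2*24 + 11, so a_4 = 2.
  24 = 2*11 + 2, so a_5 = 2.
  11 = 5*2 + 1, so a_6 = 5.
  2 = 2*1 + 0, so a_7 = 2.
The remainder reaches 0 after 8 divisions, so the expansion has 8 partial quotients, read off in order.

[1; 2, 1, 1, 2, 2, 5, 2]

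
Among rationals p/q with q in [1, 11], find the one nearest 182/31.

Expand x = 182/31 as a continued fraction with the Euclidean algorithm:
  182 = 5*31 + 27, so a_0 = 5.
  31 = 1*27 + 4, so a_1 = 1.
  27 = 6*4 + 3, so a_2 = 6.
  4 = 1*3 + 1, so a_3 = 1.
  3 = 3*1 + 0, so a_4 = 3.
so x = [5; 1, 6, 1, 3].
Convergents (p_i = a_i*p_{i-1} + p_{i-2}, q_i = a_i*q_{i-1} + q_{i-2} with p_{-2}=0, p_{-1}=1, q_{-2}=1, q_{-1}=0), until the denominator exceeds 11:
  i=0: a_0=5, p_0 = 5*1 + 0 = 5, q_0 = 5*0 + 1 = 1.
  i=1: a_1=1, p_1 = 1*5 + 1 = 6, q_1 = 1*1 + 0 = 1.
  i=2: a_2=6, p_2 = 6*6 + 5 = 41, q_2 = 6*1 + 1 = 7.
  i=3: a_3=1, p_3 = 1*41 + 6 = 47, q_3 = 1*7 + 1 = 8.
  i=4: a_4=3, p_4 = 3*47 + 41 = 182, q_4 = 3*8 + 7 = 31.
q_4 = 31 > 11, so the last convergent with denominator <= 11 is p_3/q_3 = 47/8.
The closest fraction with denominator <= 11 is either p_3/q_3 or the intermediate fraction (k*p_3 + p_2)/(k*q_3 + q_2) with the largest k >= 1 whose denominator stays <= 11; these approach x as k grows, and every other convergent or intermediate fraction in range is farther away.
Largest k: floor((11 - q_2)/q_3) = floor((11 - 7)/8) = 0.
Since k = 0, no intermediate fraction beyond p_3/q_3 has denominator <= 11, so the convergent 47/8 is the closest (its error is |182*8 - 47*31|/(31*8) = 1/248).

47/8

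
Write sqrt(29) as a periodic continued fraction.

Write x_i = (sqrt(29) + m_i)/d_i with (m_0, d_0) = (0, 1). a_0 = floor(sqrt(29)) = 5, since 5^2 = 25 <= 29 < 36 = 6^2.
Iterate m_{i+1} = d_i*a_i - m_i, d_{i+1} = (29 - m_{i+1}^2)/d_i, a_{i+1} = floor((a_0 + m_{i+1})/d_{i+1}):
  m_1 = 1*5 - 0 = 5, d_1 = (29 - 5^2)/1 = 4/1 = 4, a_1 = floor((5 + 5)/4) = 2.
  m_2 = 4*2 - 5 = 3, d_2 = (29 - 3^2)/4 = 20/4 = 5, a_2 = floor((5 + 3)/5) = 1.
  m_3 = 5*1 - 3 = 2, d_3 = (29 - 2^2)/5 = 25/5 = 5, a_3 = floor((5 + 2)/5) = 1.
  m_4 = 5*1 - 2 = 3, d_4 = (29 - 3^2)/5 = 20/5 = 4, a_4 = floor((5 + 3)/4) = 2.
  m_5 = 4*2 - 3 = 5, d_5 = (29 - 5^2)/4 = 4/4 = 1, a_5 = floor((5 + 5)/1) = 10.
  m_6 = 1*10 - 5 = 5, d_6 = (29 - 5^2)/1 = 4/1 = 4: (m_6, d_6) = (m_1, d_1) = (5, 4), so from here the quotients repeat a_1, ..., a_5; the period length is 5.
Hence the expansion of sqrt(29) is a_0 = 5 followed by the repeating block 2, 1, 1, 2, 10 (period 5).

[5; (2, 1, 1, 2, 10)]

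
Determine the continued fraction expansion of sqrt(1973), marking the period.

[44; (2, 2, 1, 1, 3, 3, 1, 1, 2, 2, 88)]

Write x_i = (sqrt(1973) + m_i)/d_i with (m_0, d_0) = (0, 1). a_0 = floor(sqrt(1973)) = 44, since 44^2 = 1936 <= 1973 < 2025 = 45^2.
Iterate m_{i+1} = d_i*a_i - m_i, d_{i+1} = (1973 - m_{i+1}^2)/d_i, a_{i+1} = floor((a_0 + m_{i+1})/d_{i+1}):
  m_1 = 1*44 - 0 = 44, d_1 = (1973 - 44^2)/1 = 37/1 = 37, a_1 = floor((44 + 44)/37) = 2.
  m_2 = 37*2 - 44 = 30, d_2 = (1973 - 30^2)/37 = 1073/37 = 29, a_2 = floor((44 + 30)/29) = 2.
  m_3 = 29*2 - 30 = 28, d_3 = (1973 - 28^2)/29 = 1189/29 = 41, a_3 = floor((44 + 28)/41) = 1.
  m_4 = 41*1 - 28 = 13, d_4 = (1973 - 13^2)/41 = 1804/41 = 44, a_4 = floor((44 + 13)/44) = 1.
  m_5 = 44*1 - 13 = 31, d_5 = (1973 - 31^2)/44 = 1012/44 = 23, a_5 = floor((44 + 31)/23) = 3.
  m_6 = 23*3 - 31 = 38, d_6 = (1973 - 38^2)/23 = 529/23 = 23, a_6 = floor((44 + 38)/23) = 3.
  m_7 = 23*3 - 38 = 31, d_7 = (1973 - 31^2)/23 = 1012/23 = 44, a_7 = floor((44 + 31)/44) = 1.
  m_8 = 44*1 - 31 = 13, d_8 = (1973 - 13^2)/44 = 1804/44 = 41, a_8 = floor((44 + 13)/41) = 1.
  m_9 = 41*1 - 13 = 28, d_9 = (1973 - 28^2)/41 = 1189/41 = 29, a_9 = floor((44 + 28)/29) = 2.
  m_10 = 29*2 - 28 = 30, d_10 = (1973 - 30^2)/29 = 1073/29 = 37, a_10 = floor((44 + 30)/37) = 2.
  m_11 = 37*2 - 30 = 44, d_11 = (1973 - 44^2)/37 = 37/37 = 1, a_11 = floor((44 + 44)/1) = 88.
  m_12 = 1*88 - 44 = 44, d_12 = (1973 - 44^2)/1 = 37/1 = 37: (m_12, d_12) = (m_1, d_1) = (44, 37), so from here the quotients repeat a_1, ..., a_11; the period length is 11.
Hence the expansion of sqrt(1973) is a_0 = 44 followed by the repeating block 2, 2, 1, 1, 3, 3, 1, 1, 2, 2, 88 (period 11).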